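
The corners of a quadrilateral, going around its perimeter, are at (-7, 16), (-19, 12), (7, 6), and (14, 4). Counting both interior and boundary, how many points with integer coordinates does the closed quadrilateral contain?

The shoelace formula gives twice the area as |((-7)·12 − (-19)·16) + ((-19)·6 − 7·12) + (7·4 − 14·6) + (14·16 − (-7)·4)| = 218, so the area is 109.
The number of boundary lattice points is Σ gcd(|Δx|,|Δy|) = gcd(12,4) + gcd(26,6) + gcd(7,2) + gcd(21,12) = 4+2+1+3 = 10.
Pick's theorem gives I = A − B/2 + 1 = 109 − 10/2 + 1 = 105, so the closed region contains I + B = 105 + 10 = 115 lattice points.

115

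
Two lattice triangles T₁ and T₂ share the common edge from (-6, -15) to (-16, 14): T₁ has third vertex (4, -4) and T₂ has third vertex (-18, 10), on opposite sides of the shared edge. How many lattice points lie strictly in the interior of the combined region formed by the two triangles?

247

The union is the simple quadrilateral with vertices (-6, -15), (4, -4), (-16, 14), (-18, 10) in order.
Using the shoelace formula, 2A = |((-6)·(-4) − 4·(-15)) + (4·14 − (-16)·(-4)) + ((-16)·10 − (-18)·14) + ((-18)·(-15) − (-6)·10)| = 498, so the area is 249.
The number of boundary lattice points is Σ gcd(|Δx|,|Δy|) = gcd(10,11) + gcd(20,18) + gcd(2,4) + gcd(12,25) = 1+2+2+1 = 6.
By Pick's theorem I = A − B/2 + 1 = 249 − 6/2 + 1 = 247.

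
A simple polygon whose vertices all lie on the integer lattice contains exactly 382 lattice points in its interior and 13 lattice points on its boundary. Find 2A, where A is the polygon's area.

775

By Pick's theorem, A = I + B/2 − 1 = 382 + 13/2 − 1 = 775/2.
Hence 2A = 775.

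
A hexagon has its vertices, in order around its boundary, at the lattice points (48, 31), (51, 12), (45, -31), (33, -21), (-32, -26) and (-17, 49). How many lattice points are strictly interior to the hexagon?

4722

The shoelace formula gives twice the area as |(48·12 − 51·31) + (51·(-31) − 45·12) + (45·(-21) − 33·(-31)) + (33·(-26) − (-32)·(-21)) + ((-32)·49 − (-17)·(-26)) + ((-17)·31 − 48·49)| = 9467, so the area is 4733.5.
Summing gcd(|Δx|,|Δy|) over the edges gives the boundary count: gcd(3,19) + gcd(6,43) + gcd(12,10) + gcd(65,5) + gcd(15,75) + gcd(65,18) = 1+1+2+5+15+1 = 25.
By Pick's theorem A = I + B/2 − 1, so I = 4733.5 − 25/2 + 1 = 4722.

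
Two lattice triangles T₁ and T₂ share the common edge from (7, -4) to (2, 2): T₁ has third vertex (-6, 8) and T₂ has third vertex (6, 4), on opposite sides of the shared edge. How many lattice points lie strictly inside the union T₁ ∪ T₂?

The union is the simple quadrilateral with vertices (7, -4), (-6, 8), (2, 2), (6, 4) in order.
The shoelace formula gives twice the area as |(7·8 − (-6)·(-4)) + ((-6)·2 − 2·8) + (2·4 − 6·2) + (6·(-4) − 7·4)| = 52, so the area is 26.
Summing gcd(|Δx|,|Δy|) over the edges gives the boundary count: gcd(13,12) + gcd(8,6) + gcd(4,2) + gcd(1,8) = 1+2+2+1 = 6.
By Pick's theorem I = A − B/2 + 1 = 26 − 6/2 + 1 = 24.

24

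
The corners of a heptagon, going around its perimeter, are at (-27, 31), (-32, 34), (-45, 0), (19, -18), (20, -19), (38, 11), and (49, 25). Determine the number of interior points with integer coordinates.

2974

The shoelace formula gives twice the area as |((-27)·34 − (-32)·31) + ((-32)·0 − (-45)·34) + ((-45)·(-18) − 19·0) + (19·(-19) − 20·(-18)) + (20·11 − 38·(-19)) + (38·25 − 49·11) + (49·31 − (-27)·25)| = 5960, so the area is 2980.
Summing gcd(|Δx|,|Δy|) over the edges gives the boundary count: gcd(5,3) + gcd(13,34) + gcd(64,18) + gcd(1,1) + gcd(18,30) + gcd(11,14) + gcd(76,6) = 1+1+2+1+6+1+2 = 14.
By Pick's theorem A = I + B/2 − 1, so I = 2980 − 14/2 + 1 = 2974.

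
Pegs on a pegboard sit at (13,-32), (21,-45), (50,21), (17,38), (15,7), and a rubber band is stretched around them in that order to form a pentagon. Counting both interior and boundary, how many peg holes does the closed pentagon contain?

The shoelace formula gives twice the area as |(13·(-45) − 21·(-32)) + (21·21 − 50·(-45)) + (50·38 − 17·21) + (17·7 − 15·38) + (15·(-32) − 13·7)| = 3299, so the area is 3299/2.
Summing gcd(|Δx|,|Δy|) over the edges gives the boundary count: gcd(8,13) + gcd(29,66) + gcd(33,17) + gcd(2,31) + gcd(2,39) = 1+1+1+1+1 = 5.
Pick's theorem gives I = A − B/2 + 1 = 3299/2 − 5/2 + 1 = 1648, so the closed region contains I + B = 1648 + 5 = 1653 lattice points.

1653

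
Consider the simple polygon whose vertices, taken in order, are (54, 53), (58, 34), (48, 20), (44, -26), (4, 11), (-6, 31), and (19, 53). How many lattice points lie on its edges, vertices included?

52

Summing gcd(|Δx|,|Δy|) over the edges gives the boundary count: gcd(4,19) + gcd(10,14) + gcd(4,46) + gcd(40,37) + gcd(10,20) + gcd(25,22) + gcd(35,0) = 1+2+2+1+10+1+35 = 52.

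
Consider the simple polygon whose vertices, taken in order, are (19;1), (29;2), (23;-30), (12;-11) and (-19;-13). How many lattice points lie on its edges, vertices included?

7

Along each edge there are gcd(|Δx|,|Δy|)+1 lattice points, so counting each shared vertex once the boundary has gcd(10,1) + gcd(6,32) + gcd(11,19) + gcd(31,2) + gcd(38,14) = 1+2+1+1+2 = 7.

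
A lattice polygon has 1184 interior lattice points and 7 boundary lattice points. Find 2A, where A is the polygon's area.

2373

By Pick's theorem, A = I + B/2 − 1 = 1184 + 7/2 − 1 = 2373/2.
Hence 2A = 2373.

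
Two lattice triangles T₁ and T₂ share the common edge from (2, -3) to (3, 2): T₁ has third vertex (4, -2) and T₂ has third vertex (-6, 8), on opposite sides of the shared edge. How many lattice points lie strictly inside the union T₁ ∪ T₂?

28

The union is the simple quadrilateral with vertices (2, -3), (4, -2), (3, 2), (-6, 8) in order.
The shoelace formula gives twice the area as |[2·(-2) − 4·(-3)] + [4·2 − 3·(-2)] + [3·8 − (-6)·2] + [(-6)·(-3) − 2·8]| = 60, so the area is 30.
The number of boundary lattice points is Σ gcd(|Δx|,|Δy|) = gcd(2,1) + gcd(1,4) + gcd(9,6) + gcd(8,11) = 1+1+3+1 = 6.
By Pick's theorem I = A − B/2 + 1 = 30 − 6/2 + 1 = 28.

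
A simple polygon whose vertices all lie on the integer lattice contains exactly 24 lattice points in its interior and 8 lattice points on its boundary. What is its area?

27

By Pick's theorem, A = I + B/2 − 1 = 24 + 8/2 − 1 = 27.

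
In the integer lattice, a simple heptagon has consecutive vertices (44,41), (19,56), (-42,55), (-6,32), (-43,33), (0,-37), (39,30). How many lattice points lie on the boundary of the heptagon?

Along each edge there are gcd(|Δx|,|Δy|)+1 lattice points, so counting each shared vertex once the boundary has gcd(25,15) + gcd(61,1) + gcd(36,23) + gcd(37,1) + gcd(43,70) + gcd(39,67) + gcd(5,11) = 5+1+1+1+1+1+1 = 11.

11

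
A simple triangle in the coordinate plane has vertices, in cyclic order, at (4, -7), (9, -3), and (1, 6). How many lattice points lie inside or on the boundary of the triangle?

41

Using the shoelace formula, 2A = |[4·(-3) − 9·(-7)] + [9·6 − 1·(-3)] + [1·(-7) − 4·6]| = 77, so the area is 38.5.
Summing gcd(|Δx|,|Δy|) over the edges gives the boundary count: gcd(5,4) + gcd(8,9) + gcd(3,13) = 1+1+1 = 3.
Pick's theorem gives I = A − B/2 + 1 = 38.5 − 3/2 + 1 = 38, so the closed region contains I + B = 38 + 3 = 41 lattice points.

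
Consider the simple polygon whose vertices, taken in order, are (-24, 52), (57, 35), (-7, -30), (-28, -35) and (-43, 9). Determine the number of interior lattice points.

4819

By the shoelace formula, twice the signed area is |((-24)·35 − 57·52) + (57·(-30) − (-7)·35) + ((-7)·(-35) − (-28)·(-30)) + ((-28)·9 − (-43)·(-35)) + ((-43)·52 − (-24)·9)| = 9641, so the area is 9641/2.
Summing gcd(|Δx|,|Δy|) over the edges gives the boundary count: gcd(81,17) + gcd(64,65) + gcd(21,5) + gcd(15,44) + gcd(19,43) = 1+1+1+1+1 = 5.
Pick's theorem gives I = A − B/2 + 1 = 9641/2 − 5/2 + 1 = 4819.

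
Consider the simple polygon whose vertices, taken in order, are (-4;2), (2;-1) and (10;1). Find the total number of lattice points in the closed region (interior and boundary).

The shoelace formula gives twice the area as |((-4)·(-1) − 2·2) + (2·1 − 10·(-1)) + (10·2 − (-4)·1)| = 36, so the area is 18.
The number of boundary lattice points is Σ gcd(|Δx|,|Δy|) = gcd(6,3) + gcd(8,2) + gcd(14,1) = 3+2+1 = 6.
Pick's theorem gives I = A − B/2 + 1 = 18 − 6/2 + 1 = 16, so the closed region contains I + B = 16 + 6 = 22 lattice points.

22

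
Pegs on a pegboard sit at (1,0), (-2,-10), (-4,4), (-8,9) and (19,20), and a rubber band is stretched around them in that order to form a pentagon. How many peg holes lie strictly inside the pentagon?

204

The shoelace formula gives twice the area as |(1·(-10) − (-2)·0) + ((-2)·4 − (-4)·(-10)) + ((-4)·9 − (-8)·4) + ((-8)·20 − 19·9) + (19·0 − 1·20)| = 413, so the area is 206.5.
Summing gcd(|Δx|,|Δy|) over the edges gives the boundary count: gcd(3,10) + gcd(2,14) + gcd(4,5) + gcd(27,11) + gcd(18,20) = 1+2+1+1+2 = 7.
By Pick's theorem A = I + B/2 − 1, so I = 206.5 − 7/2 + 1 = 204.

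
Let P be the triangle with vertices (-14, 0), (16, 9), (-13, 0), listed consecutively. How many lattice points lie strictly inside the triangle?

The shoelace formula gives twice the area as |((-14)·9 − 16·0) + (16·0 − (-13)·9) + ((-13)·0 − (-14)·0)| = 9, so the area is 9/2.
Summing gcd(|Δx|,|Δy|) over the edges gives the boundary count: gcd(30,9) + gcd(29,9) + gcd(1,0) = 3+1+1 = 5.
By Pick's theorem A = I + B/2 − 1, so I = 9/2 − 5/2 + 1 = 3.

3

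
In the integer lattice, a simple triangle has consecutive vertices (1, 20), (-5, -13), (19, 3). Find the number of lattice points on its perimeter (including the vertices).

Summing gcd(|Δx|,|Δy|) over the edges gives the boundary count: gcd(6,33) + gcd(24,16) + gcd(18,17) = 3+8+1 = 12.

12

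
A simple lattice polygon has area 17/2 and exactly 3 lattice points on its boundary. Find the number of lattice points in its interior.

8

Pick's theorem A = I + B/2 − 1 rearranges to I = A − B/2 + 1 = 17/2 − 3/2 + 1 = 8.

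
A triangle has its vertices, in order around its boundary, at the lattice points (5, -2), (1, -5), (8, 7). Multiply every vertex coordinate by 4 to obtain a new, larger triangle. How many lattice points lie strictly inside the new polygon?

207

By the shoelace formula, twice the signed area is |[5·(-5) − 1·(-2)] + [1·7 − 8·(-5)] + [8·(-2) − 5·7]| = 27, so the area is 13.5.
The number of boundary lattice points is Σ gcd(|Δx|,|Δy|) = gcd(4,3) + gcd(7,12) + gcd(3,9) = 1+1+3 = 5.
Scaling by 4 multiplies the area by 4² = 16 (so the new area is 216) and multiplies the boundary lattice-point count by 4, giving 20.
By Pick's theorem, the interior count of the dilated polygon is 216 − 20/2 + 1 = 207.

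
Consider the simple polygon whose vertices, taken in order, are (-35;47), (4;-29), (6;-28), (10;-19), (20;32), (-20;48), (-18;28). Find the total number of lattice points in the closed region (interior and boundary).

Using the shoelace formula, 2A = |[(-35)·(-29) − 4·47] + [4·(-28) − 6·(-29)] + [6·(-19) − 10·(-28)] + [10·32 − 20·(-19)] + [20·48 − (-20)·32] + [(-20)·28 − (-18)·48] + [(-18)·47 − (-35)·28]| = 3793, so the area is 3793/2.
Summing gcd(|Δx|,|Δy|) over the edges gives the boundary count: gcd(39,76) + gcd(2,1) + gcd(4,9) + gcd(10,51) + gcd(40,16) + gcd(2,20) + gcd(17,19) = 1+1+1+1+8+2+1 = 15.
Pick's theorem gives I = A − B/2 + 1 = 3793/2 − 15/2 + 1 = 1890, so the closed region contains I + B = 1890 + 15 = 1905 lattice points.

1905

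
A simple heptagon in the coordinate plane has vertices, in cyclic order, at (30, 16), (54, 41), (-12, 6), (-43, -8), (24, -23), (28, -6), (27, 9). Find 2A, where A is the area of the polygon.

3793

By the shoelace formula, twice the signed area is |(30·41 − 54·16) + (54·6 − (-12)·41) + ((-12)·(-8) − (-43)·6) + ((-43)·(-23) − 24·(-8)) + (24·(-6) − 28·(-23)) + (28·9 − 27·(-6)) + (27·16 − 30·9)| = 3793, so the area is 1896.5.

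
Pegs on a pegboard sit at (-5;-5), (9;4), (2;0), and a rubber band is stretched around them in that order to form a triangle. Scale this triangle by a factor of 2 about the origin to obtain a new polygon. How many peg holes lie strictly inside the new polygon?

12

The shoelace formula gives twice the area as |[(-5)·4 − 9·(-5)] + [9·0 − 2·4] + [2·(-5) − (-5)·0]| = 7, so the area is 3.5.
The number of boundary lattice points is Σ gcd(|Δx|,|Δy|) = gcd(14,9) + gcd(7,4) + gcd(7,5) = 1+1+1 = 3.
Scaling by 2 multiplies the area by 2² = 4 (so the new area is 14) and multiplies the boundary lattice-point count by 2, giving 6.
By Pick's theorem, the interior count of the dilated polygon is 14 − 6/2 + 1 = 12.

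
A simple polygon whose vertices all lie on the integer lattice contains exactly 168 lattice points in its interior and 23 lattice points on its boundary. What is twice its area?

By Pick's theorem, A = I + B/2 − 1 = 168 + 23/2 − 1 = 357/2.
Hence 2A = 357.

357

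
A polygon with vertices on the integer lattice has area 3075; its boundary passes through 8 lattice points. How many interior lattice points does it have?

From Pick's theorem, I = A − B/2 + 1 = 3075 − 8/2 + 1 = 3072.

3072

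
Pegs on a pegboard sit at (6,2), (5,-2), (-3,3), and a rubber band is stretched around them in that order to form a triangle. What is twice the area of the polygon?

Using the shoelace formula, 2A = |(6·(-2) − 5·2) + (5·3 − (-3)·(-2)) + ((-3)·2 − 6·3)| = 37, so the area is 18.5.

37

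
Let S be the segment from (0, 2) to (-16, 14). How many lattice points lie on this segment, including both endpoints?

The number of lattice points on a segment between lattice points is gcd(|Δx|,|Δy|) + 1 = gcd(16,12) + 1 = 4 + 1 = 5.

5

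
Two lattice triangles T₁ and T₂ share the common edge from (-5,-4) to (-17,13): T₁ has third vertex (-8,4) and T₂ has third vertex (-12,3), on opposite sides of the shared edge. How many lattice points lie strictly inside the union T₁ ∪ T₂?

30

The union is the simple quadrilateral with vertices (-5,-4), (-8,4), (-17,13), (-12,3) in order.
Using the shoelace formula, 2A = |[(-5)·4 − (-8)·(-4)] + [(-8)·13 − (-17)·4] + [(-17)·3 − (-12)·13] + [(-12)·(-4) − (-5)·3]| = 80, so the area is 40.
Summing gcd(|Δx|,|Δy|) over the edges gives the boundary count: gcd(3,8) + gcd(9,9) + gcd(5,10) + gcd(7,7) = 1+9+5+7 = 22.
By Pick's theorem I = A − B/2 + 1 = 40 − 22/2 + 1 = 30.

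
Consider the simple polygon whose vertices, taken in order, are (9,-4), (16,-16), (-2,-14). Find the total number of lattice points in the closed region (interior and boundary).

The shoelace formula gives twice the area as |[9·(-16) − 16·(-4)] + [16·(-14) − (-2)·(-16)] + [(-2)·(-4) − 9·(-14)]| = 202, so the area is 101.
The number of boundary lattice points is Σ gcd(|Δx|,|Δy|) = gcd(7,12) + gcd(18,2) + gcd(11,10) = 1+2+1 = 4.
Pick's theorem gives I = A − B/2 + 1 = 101 − 4/2 + 1 = 100, so the closed region contains I + B = 100 + 4 = 104 lattice points.

104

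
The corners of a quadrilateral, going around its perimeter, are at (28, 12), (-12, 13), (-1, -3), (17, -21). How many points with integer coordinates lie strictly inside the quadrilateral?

By the shoelace formula, twice the signed area is |[28·13 − (-12)·12] + [(-12)·(-3) − (-1)·13] + [(-1)·(-21) − 17·(-3)] + [17·12 − 28·(-21)]| = 1421, so the area is 1421/2.
Along each edge there are gcd(|Δx|,|Δy|)+1 lattice points, so counting each shared vertex once the boundary has gcd(40,1) + gcd(11,16) + gcd(18,18) + gcd(11,33) = 1+1+18+11 = 31.
By Pick's theorem A = I + B/2 − 1, so I = 1421/2 − 31/2 + 1 = 696.

696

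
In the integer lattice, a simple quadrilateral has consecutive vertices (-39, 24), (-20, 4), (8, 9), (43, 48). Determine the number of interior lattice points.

1505

Using the shoelace formula, 2A = |((-39)·4 − (-20)·24) + ((-20)·9 − 8·4) + (8·48 − 43·9) + (43·24 − (-39)·48)| = 3013, so the area is 1506.5.
The number of boundary lattice points is Σ gcd(|Δx|,|Δy|) = gcd(19,20) + gcd(28,5) + gcd(35,39) + gcd(82,24) = 1+1+1+2 = 5.
By Pick's theorem A = I + B/2 − 1, so I = 1506.5 − 5/2 + 1 = 1505.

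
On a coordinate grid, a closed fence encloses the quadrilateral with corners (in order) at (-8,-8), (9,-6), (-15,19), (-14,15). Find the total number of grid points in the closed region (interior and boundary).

Using the shoelace formula, 2A = |[(-8)·(-6) − 9·(-8)] + [9·19 − (-15)·(-6)] + [(-15)·15 − (-14)·19] + [(-14)·(-8) − (-8)·15]| = 474, so the area is 237.
The number of boundary lattice points is Σ gcd(|Δx|,|Δy|) = gcd(17,2) + gcd(24,25) + gcd(1,4) + gcd(6,23) = 1+1+1+1 = 4.
Pick's theorem gives I = A − B/2 + 1 = 237 − 4/2 + 1 = 236, so the closed region contains I + B = 236 + 4 = 240 lattice points.

240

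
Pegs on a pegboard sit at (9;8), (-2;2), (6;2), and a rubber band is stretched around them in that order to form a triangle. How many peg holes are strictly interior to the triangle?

19

By the shoelace formula, twice the signed area is |(9·2 − (-2)·8) + ((-2)·2 − 6·2) + (6·8 − 9·2)| = 48, so the area is 24.
The number of boundary lattice points is Σ gcd(|Δx|,|Δy|) = gcd(11,6) + gcd(8,0) + gcd(3,6) = 1+8+3 = 12.
Pick's theorem gives I = A − B/2 + 1 = 24 − 12/2 + 1 = 19.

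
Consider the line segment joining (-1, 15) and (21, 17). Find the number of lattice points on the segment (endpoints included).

The number of lattice points on a segment between lattice points is gcd(|Δx|,|Δy|) + 1 = gcd(22,2) + 1 = 2 + 1 = 3.

3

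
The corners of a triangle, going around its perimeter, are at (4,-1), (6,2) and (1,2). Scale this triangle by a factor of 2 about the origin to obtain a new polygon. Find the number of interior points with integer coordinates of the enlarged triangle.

22

By the shoelace formula, twice the signed area is |(4·2 − 6·(-1)) + (6·2 − 1·2) + (1·(-1) − 4·2)| = 15, so the area is 15/2.
Summing gcd(|Δx|,|Δy|) over the edges gives the boundary count: gcd(2,3) + gcd(5,0) + gcd(3,3) = 1+5+3 = 9.
Scaling by 2 multiplies the area by 2² = 4 (so the new area is 30) and multiplies the boundary lattice-point count by 2, giving 18.
By Pick's theorem, the interior count of the dilated polygon is 30 − 18/2 + 1 = 22.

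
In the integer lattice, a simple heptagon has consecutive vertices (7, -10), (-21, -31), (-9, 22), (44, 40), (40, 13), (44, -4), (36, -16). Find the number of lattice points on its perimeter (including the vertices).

Summing gcd(|Δx|,|Δy|) over the edges gives the boundary count: gcd(28,21) + gcd(12,53) + gcd(53,18) + gcd(4,27) + gcd(4,17) + gcd(8,12) + gcd(29,6) = 7+1+1+1+1+4+1 = 16.

16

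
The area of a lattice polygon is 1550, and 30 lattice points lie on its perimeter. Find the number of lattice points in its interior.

1536

From Pick's theorem, I = A − B/2 + 1 = 1550 − 30/2 + 1 = 1536.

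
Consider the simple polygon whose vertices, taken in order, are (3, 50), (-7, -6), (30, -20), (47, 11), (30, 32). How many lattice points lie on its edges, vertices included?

14

Along each edge there are gcd(|Δx|,|Δy|)+1 lattice points, so counting each shared vertex once the boundary has gcd(10,56) + gcd(37,14) + gcd(17,31) + gcd(17,21) + gcd(27,18) = 2+1+1+1+9 = 14.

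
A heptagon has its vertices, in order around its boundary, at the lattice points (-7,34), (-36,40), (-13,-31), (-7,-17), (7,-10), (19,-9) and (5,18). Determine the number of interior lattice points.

Using the shoelace formula, 2A = |[(-7)·40 − (-36)·34] + [(-36)·(-31) − (-13)·40] + [(-13)·(-17) − (-7)·(-31)] + [(-7)·(-10) − 7·(-17)] + [7·(-9) − 19·(-10)] + [19·18 − 5·(-9)] + [5·34 − (-7)·18]| = 3583, so the area is 1791.5.
The number of boundary lattice points is Σ gcd(|Δx|,|Δy|) = gcd(29,6) + gcd(23,71) + gcd(6,14) + gcd(14,7) + gcd(12,1) + gcd(14,27) + gcd(12,16) = 1+1+2+7+1+1+4 = 17.
By Pick's theorem A = I + B/2 − 1, so I = 1791.5 − 17/2 + 1 = 1784.

1784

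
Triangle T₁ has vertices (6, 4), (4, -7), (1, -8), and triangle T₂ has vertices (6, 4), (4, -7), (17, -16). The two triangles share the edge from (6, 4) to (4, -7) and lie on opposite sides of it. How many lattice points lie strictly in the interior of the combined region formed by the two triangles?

95

The union is the simple quadrilateral with vertices (6, 4), (1, -8), (4, -7), (17, -16) in order.
The shoelace formula gives twice the area as |(6·(-8) − 1·4) + (1·(-7) − 4·(-8)) + (4·(-16) − 17·(-7)) + (17·4 − 6·(-16))| = 192, so the area is 96.
Summing gcd(|Δx|,|Δy|) over the edges gives the boundary count: gcd(5,12) + gcd(3,1) + gcd(13,9) + gcd(11,20) = 1+1+1+1 = 4.
By Pick's theorem I = A − B/2 + 1 = 96 − 4/2 + 1 = 95.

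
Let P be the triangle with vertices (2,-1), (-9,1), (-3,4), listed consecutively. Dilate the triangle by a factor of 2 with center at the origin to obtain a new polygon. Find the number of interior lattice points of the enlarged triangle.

By the shoelace formula, twice the signed area is |(2·1 − (-9)·(-1)) + ((-9)·4 − (-3)·1) + ((-3)·(-1) − 2·4)| = 45, so the area is 22.5.
The number of boundary lattice points is Σ gcd(|Δx|,|Δy|) = gcd(11,2) + gcd(6,3) + gcd(5,5) = 1+3+5 = 9.
Scaling by 2 multiplies the area by 2² = 4 (so the new area is 90) and multiplies the boundary lattice-point count by 2, giving 18.
By Pick's theorem, the interior count of the dilated polygon is 90 − 18/2 + 1 = 82.

82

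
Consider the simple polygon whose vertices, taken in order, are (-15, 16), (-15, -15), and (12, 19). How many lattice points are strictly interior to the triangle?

402

Using the shoelace formula, 2A = |[(-15)·(-15) − (-15)·16] + [(-15)·19 − 12·(-15)] + [12·16 − (-15)·19]| = 837, so the area is 837/2.
Summing gcd(|Δx|,|Δy|) over the edges gives the boundary count: gcd(0,31) + gcd(27,34) + gcd(27,3) = 31+1+3 = 35.
Pick's theorem gives I = A − B/2 + 1 = 837/2 − 35/2 + 1 = 402.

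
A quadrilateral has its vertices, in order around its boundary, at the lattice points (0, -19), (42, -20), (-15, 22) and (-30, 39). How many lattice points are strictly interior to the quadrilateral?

The shoelace formula gives twice the area as |[0·(-20) − 42·(-19)] + [42·22 − (-15)·(-20)] + [(-15)·39 − (-30)·22] + [(-30)·(-19) − 0·39]| = 2067, so the area is 1033.5.
Summing gcd(|Δx|,|Δy|) over the edges gives the boundary count: gcd(42,1) + gcd(57,42) + gcd(15,17) + gcd(30,58) = 1+3+1+2 = 7.
By Pick's theorem A = I + B/2 − 1, so I = 1033.5 − 7/2 + 1 = 1031.

1031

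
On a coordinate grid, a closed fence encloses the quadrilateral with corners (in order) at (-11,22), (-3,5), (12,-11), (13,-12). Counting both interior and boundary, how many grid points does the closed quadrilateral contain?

72

By the shoelace formula, twice the signed area is |[(-11)·5 − (-3)·22] + [(-3)·(-11) − 12·5] + [12·(-12) − 13·(-11)] + [13·22 − (-11)·(-12)]| = 137, so the area is 137/2.
Summing gcd(|Δx|,|Δy|) over the edges gives the boundary count: gcd(8,17) + gcd(15,16) + gcd(1,1) + gcd(24,34) = 1+1+1+2 = 5.
Pick's theorem gives I = A − B/2 + 1 = 137/2 − 5/2 + 1 = 67, so the closed region contains I + B = 67 + 5 = 72 lattice points.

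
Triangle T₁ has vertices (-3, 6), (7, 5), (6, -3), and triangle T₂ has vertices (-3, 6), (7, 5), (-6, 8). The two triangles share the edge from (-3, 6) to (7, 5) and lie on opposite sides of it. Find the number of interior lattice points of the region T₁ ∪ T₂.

The union is the simple quadrilateral with vertices (-3, 6), (6, -3), (7, 5), (-6, 8) in order.
Using the shoelace formula, 2A = |((-3)·(-3) − 6·6) + (6·5 − 7·(-3)) + (7·8 − (-6)·5) + ((-6)·6 − (-3)·8)| = 98, so the area is 49.
Summing gcd(|Δx|,|Δy|) over the edges gives the boundary count: gcd(9,9) + gcd(1,8) + gcd(13,3) + gcd(3,2) = 9+1+1+1 = 12.
By Pick's theorem I = A − B/2 + 1 = 49 − 12/2 + 1 = 44.

44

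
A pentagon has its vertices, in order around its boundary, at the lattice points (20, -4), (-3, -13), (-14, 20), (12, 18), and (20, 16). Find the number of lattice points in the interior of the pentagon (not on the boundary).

770

The shoelace formula gives twice the area as |[20·(-13) − (-3)·(-4)] + [(-3)·20 − (-14)·(-13)] + [(-14)·18 − 12·20] + [12·16 − 20·18] + [20·(-4) − 20·16]| = 1574, so the area is 787.
Along each edge there are gcd(|Δx|,|Δy|)+1 lattice points, so counting each shared vertex once the boundary has gcd(23,9) + gcd(11,33) + gcd(26,2) + gcd(8,2) + gcd(0,20) = 1+11+2+2+20 = 36.
Pick's theorem gives I = A − B/2 + 1 = 787 − 36/2 + 1 = 770.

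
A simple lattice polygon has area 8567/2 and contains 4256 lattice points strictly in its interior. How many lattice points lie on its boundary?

57

Pick's theorem gives A = I + B/2 − 1, so B = 2(A − I + 1) = 2(8567/2 − 4256 + 1) = 57.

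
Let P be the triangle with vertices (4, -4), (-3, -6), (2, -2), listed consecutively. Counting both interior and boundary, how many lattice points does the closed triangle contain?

12

By the shoelace formula, twice the signed area is |[4·(-6) − (-3)·(-4)] + [(-3)·(-2) − 2·(-6)] + [2·(-4) − 4·(-2)]| = 18, so the area is 9.
Along each edge there are gcd(|Δx|,|Δy|)+1 lattice points, so counting each shared vertex once the boundary has gcd(7,2) + gcd(5,4) + gcd(2,2) = 1+1+2 = 4.
Pick's theorem gives I = A − B/2 + 1 = 9 − 4/2 + 1 = 8, so the closed region contains I + B = 8 + 4 = 12 lattice points.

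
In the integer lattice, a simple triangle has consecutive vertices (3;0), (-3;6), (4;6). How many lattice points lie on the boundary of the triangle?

Along each edge there are gcd(|Δx|,|Δy|)+1 lattice points, so counting each shared vertex once the boundary has gcd(6,6) + gcd(7,0) + gcd(1,6) = 6+7+1 = 14.

14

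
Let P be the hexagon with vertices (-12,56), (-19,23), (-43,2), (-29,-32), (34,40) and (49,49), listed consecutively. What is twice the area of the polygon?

6139

Using the shoelace formula, 2A = |[(-12)·23 − (-19)·56] + [(-19)·2 − (-43)·23] + [(-43)·(-32) − (-29)·2] + [(-29)·40 − 34·(-32)] + [34·49 − 49·40] + [49·56 − (-12)·49]| = 6139, so the area is 6139/2.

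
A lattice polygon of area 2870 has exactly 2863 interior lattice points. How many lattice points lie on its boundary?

Pick's theorem gives A = I + B/2 − 1, so B = 2(A − I + 1) = 2(2870 − 2863 + 1) = 16.

16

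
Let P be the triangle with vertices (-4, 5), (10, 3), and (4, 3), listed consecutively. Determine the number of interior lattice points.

By the shoelace formula, twice the signed area is |[(-4)·3 − 10·5] + [10·3 − 4·3] + [4·5 − (-4)·3]| = 12, so the area is 6.
The number of boundary lattice points is Σ gcd(|Δx|,|Δy|) = gcd(14,2) + gcd(6,0) + gcd(8,2) = 2+6+2 = 10.
By Pick's theorem A = I + B/2 − 1, so I = 6 − 10/2 + 1 = 2.

2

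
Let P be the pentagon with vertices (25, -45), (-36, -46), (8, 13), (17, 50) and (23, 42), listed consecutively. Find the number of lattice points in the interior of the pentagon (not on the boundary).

2604

By the shoelace formula, twice the signed area is |(25·(-46) − (-36)·(-45)) + ((-36)·13 − 8·(-46)) + (8·50 − 17·13) + (17·42 − 23·50) + (23·(-45) − 25·42)| = 5212, so the area is 2606.
Along each edge there are gcd(|Δx|,|Δy|)+1 lattice points, so counting each shared vertex once the boundary has gcd(61,1) + gcd(44,59) + gcd(9,37) + gcd(6,8) + gcd(2,87) = 1+1+1+2+1 = 6.
Pick's theorem gives I = A − B/2 + 1 = 2606 − 6/2 + 1 = 2604.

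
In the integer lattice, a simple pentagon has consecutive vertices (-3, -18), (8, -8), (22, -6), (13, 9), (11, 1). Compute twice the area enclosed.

291

The shoelace formula gives twice the area as |[(-3)·(-8) − 8·(-18)] + [8·(-6) − 22·(-8)] + [22·9 − 13·(-6)] + [13·1 − 11·9] + [11·(-18) − (-3)·1]| = 291, so the area is 291/2.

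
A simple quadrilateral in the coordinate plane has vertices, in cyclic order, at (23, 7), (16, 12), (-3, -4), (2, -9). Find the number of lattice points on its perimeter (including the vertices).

8

Summing gcd(|Δx|,|Δy|) over the edges gives the boundary count: gcd(7,5) + gcd(19,16) + gcd(5,5) + gcd(21,16) = 1+1+5+1 = 8.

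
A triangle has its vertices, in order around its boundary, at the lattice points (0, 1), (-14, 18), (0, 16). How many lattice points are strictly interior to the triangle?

97

The shoelace formula gives twice the area as |[0·18 − (-14)·1] + [(-14)·16 − 0·18] + [0·1 − 0·16]| = 210, so the area is 105.
Along each edge there are gcd(|Δx|,|Δy|)+1 lattice points, so counting each shared vertex once the boundary has gcd(14,17) + gcd(14,2) + gcd(0,15) = 1+2+15 = 18.
By Pick's theorem A = I + B/2 − 1, so I = 105 − 18/2 + 1 = 97.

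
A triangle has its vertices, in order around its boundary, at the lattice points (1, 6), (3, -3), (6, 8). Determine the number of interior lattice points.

The shoelace formula gives twice the area as |(1·(-3) − 3·6) + (3·8 − 6·(-3)) + (6·6 − 1·8)| = 49, so the area is 24.5.
Summing gcd(|Δx|,|Δy|) over the edges gives the boundary count: gcd(2,9) + gcd(3,11) + gcd(5,2) = 1+1+1 = 3.
Pick's theorem gives I = A − B/2 + 1 = 24.5 − 3/2 + 1 = 24.

24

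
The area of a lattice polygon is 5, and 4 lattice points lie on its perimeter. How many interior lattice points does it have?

Pick's theorem A = I + B/2 − 1 rearranges to I = A − B/2 + 1 = 5 − 4/2 + 1 = 4.

4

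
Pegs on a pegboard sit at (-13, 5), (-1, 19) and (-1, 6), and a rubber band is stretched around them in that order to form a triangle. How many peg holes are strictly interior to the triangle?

Using the shoelace formula, 2A = |[(-13)·19 − (-1)·5] + [(-1)·6 − (-1)·19] + [(-1)·5 − (-13)·6]| = 156, so the area is 78.
The number of boundary lattice points is Σ gcd(|Δx|,|Δy|) = gcd(12,14) + gcd(0,13) + gcd(12,1) = 2+13+1 = 16.
By Pick's theorem A = I + B/2 − 1, so I = 78 − 16/2 + 1 = 71.

71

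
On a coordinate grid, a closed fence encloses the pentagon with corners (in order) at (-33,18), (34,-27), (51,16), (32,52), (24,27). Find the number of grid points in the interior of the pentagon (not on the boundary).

2637

By the shoelace formula, twice the signed area is |((-33)·(-27) − 34·18) + (34·16 − 51·(-27)) + (51·52 − 32·16) + (32·27 − 24·52) + (24·18 − (-33)·27)| = 5279, so the area is 2639.5.
Summing gcd(|Δx|,|Δy|) over the edges gives the boundary count: gcd(67,45) + gcd(17,43) + gcd(19,36) + gcd(8,25) + gcd(57,9) = 1+1+1+1+3 = 7.
By Pick's theorem A = I + B/2 − 1, so I = 2639.5 − 7/2 + 1 = 2637.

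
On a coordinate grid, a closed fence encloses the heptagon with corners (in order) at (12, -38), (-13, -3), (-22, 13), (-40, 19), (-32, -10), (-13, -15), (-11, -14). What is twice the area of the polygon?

1298

Using the shoelace formula, 2A = |[12·(-3) − (-13)·(-38)] + [(-13)·13 − (-22)·(-3)] + [(-22)·19 − (-40)·13] + [(-40)·(-10) − (-32)·19] + [(-32)·(-15) − (-13)·(-10)] + [(-13)·(-14) − (-11)·(-15)] + [(-11)·(-38) − 12·(-14)]| = 1298, so the area is 649.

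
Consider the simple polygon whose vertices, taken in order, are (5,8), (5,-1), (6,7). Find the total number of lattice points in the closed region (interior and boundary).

The shoelace formula gives twice the area as |(5·(-1) − 5·8) + (5·7 − 6·(-1)) + (6·8 − 5·7)| = 9, so the area is 4.5.
The number of boundary lattice points is Σ gcd(|Δx|,|Δy|) = gcd(0,9) + gcd(1,8) + gcd(1,1) = 9+1+1 = 11.
Pick's theorem gives I = A − B/2 + 1 = 4.5 − 11/2 + 1 = 0, so the closed region contains I + B = 0 + 11 = 11 lattice points.

11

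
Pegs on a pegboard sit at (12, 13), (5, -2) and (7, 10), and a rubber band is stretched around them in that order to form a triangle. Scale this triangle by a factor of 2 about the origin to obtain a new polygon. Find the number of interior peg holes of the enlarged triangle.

By the shoelace formula, twice the signed area is |(12·(-2) − 5·13) + (5·10 − 7·(-2)) + (7·13 − 12·10)| = 54, so the area is 27.
Summing gcd(|Δx|,|Δy|) over the edges gives the boundary count: gcd(7,15) + gcd(2,12) + gcd(5,3) = 1+2+1 = 4.
Scaling by 2 multiplies the area by 2² = 4 (so the new area is 108) and multiplies the boundary lattice-point count by 2, giving 8.
By Pick's theorem, the interior count of the dilated polygon is 108 − 8/2 + 1 = 105.

105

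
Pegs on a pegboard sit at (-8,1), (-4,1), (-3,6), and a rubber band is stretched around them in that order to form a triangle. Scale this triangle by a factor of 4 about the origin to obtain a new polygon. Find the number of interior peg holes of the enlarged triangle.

The shoelace formula gives twice the area as |((-8)·1 − (-4)·1) + ((-4)·6 − (-3)·1) + ((-3)·1 − (-8)·6)| = 20, so the area is 10.
Summing gcd(|Δx|,|Δy|) over the edges gives the boundary count: gcd(4,0) + gcd(1,5) + gcd(5,5) = 4+1+5 = 10.
Scaling by 4 multiplies the area by 4² = 16 (so the new area is 160) and multiplies the boundary lattice-point count by 4, giving 40.
By Pick's theorem, the interior count of the dilated polygon is 160 − 40/2 + 1 = 141.

141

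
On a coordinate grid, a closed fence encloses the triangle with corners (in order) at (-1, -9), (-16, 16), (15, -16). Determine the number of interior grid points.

145

Using the shoelace formula, 2A = |((-1)·16 − (-16)·(-9)) + ((-16)·(-16) − 15·16) + (15·(-9) − (-1)·(-16))| = 295, so the area is 295/2.
The number of boundary lattice points is Σ gcd(|Δx|,|Δy|) = gcd(15,25) + gcd(31,32) + gcd(16,7) = 5+1+1 = 7.
By Pick's theorem A = I + B/2 − 1, so I = 295/2 − 7/2 + 1 = 145.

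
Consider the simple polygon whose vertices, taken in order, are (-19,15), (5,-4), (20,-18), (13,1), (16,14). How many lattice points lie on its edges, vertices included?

5

Along each edge there are gcd(|Δx|,|Δy|)+1 lattice points, so counting each shared vertex once the boundary has gcd(24,19) + gcd(15,14) + gcd(7,19) + gcd(3,13) + gcd(35,1) = 1+1+1+1+1 = 5.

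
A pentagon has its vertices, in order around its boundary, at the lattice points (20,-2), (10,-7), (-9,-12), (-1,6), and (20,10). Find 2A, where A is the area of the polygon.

739

By the shoelace formula, twice the signed area is |[20·(-7) − 10·(-2)] + [10·(-12) − (-9)·(-7)] + [(-9)·6 − (-1)·(-12)] + [(-1)·10 − 20·6] + [20·(-2) − 20·10]| = 739, so the area is 739/2.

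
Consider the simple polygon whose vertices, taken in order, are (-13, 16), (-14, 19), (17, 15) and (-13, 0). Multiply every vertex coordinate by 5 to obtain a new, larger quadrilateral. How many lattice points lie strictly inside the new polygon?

7031

By the shoelace formula, twice the signed area is |[(-13)·19 − (-14)·16] + [(-14)·15 − 17·19] + [17·0 − (-13)·15] + [(-13)·16 − (-13)·0]| = 569, so the area is 284.5.
The number of boundary lattice points is Σ gcd(|Δx|,|Δy|) = gcd(1,3) + gcd(31,4) + gcd(30,15) + gcd(0,16) = 1+1+15+16 = 33.
Scaling by 5 multiplies the area by 5² = 25 (so the new area is 7112.5) and multiplies the boundary lattice-point count by 5, giving 165.
By Pick's theorem, the interior count of the dilated polygon is 7112.5 − 165/2 + 1 = 7031.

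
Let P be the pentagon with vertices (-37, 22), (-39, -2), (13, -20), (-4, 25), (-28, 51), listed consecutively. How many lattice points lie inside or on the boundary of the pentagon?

By the shoelace formula, twice the signed area is |((-37)·(-2) − (-39)·22) + ((-39)·(-20) − 13·(-2)) + (13·25 − (-4)·(-20)) + ((-4)·51 − (-28)·25) + ((-28)·22 − (-37)·51)| = 3750, so the area is 1875.
Along each edge there are gcd(|Δx|,|Δy|)+1 lattice points, so counting each shared vertex once the boundary has gcd(2,24) + gcd(52,18) + gcd(17,45) + gcd(24,26) + gcd(9,29) = 2+2+1+2+1 = 8.
Pick's theorem gives I = A − B/2 + 1 = 1875 − 8/2 + 1 = 1872, so the closed region contains I + B = 1872 + 8 = 1880 lattice points.

1880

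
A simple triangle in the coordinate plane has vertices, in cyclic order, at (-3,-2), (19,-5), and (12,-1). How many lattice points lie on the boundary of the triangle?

Along each edge there are gcd(|Δx|,|Δy|)+1 lattice points, so counting each shared vertex once the boundary has gcd(22,3) + gcd(7,4) + gcd(15,1) = 1+1+1 = 3.

3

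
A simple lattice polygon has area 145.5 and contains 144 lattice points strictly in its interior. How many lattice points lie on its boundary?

Pick's theorem gives A = I + B/2 − 1, so B = 2(A − I + 1) = 2(145.5 − 144 + 1) = 5.

5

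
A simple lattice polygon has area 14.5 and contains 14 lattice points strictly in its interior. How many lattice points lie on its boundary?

3

Pick's theorem gives A = I + B/2 − 1, so B = 2(A − I + 1) = 2(14.5 − 14 + 1) = 3.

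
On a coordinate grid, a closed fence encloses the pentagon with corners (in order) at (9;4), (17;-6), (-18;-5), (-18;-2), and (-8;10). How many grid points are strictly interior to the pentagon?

Using the shoelace formula, 2A = |(9·(-6) − 17·4) + (17·(-5) − (-18)·(-6)) + ((-18)·(-2) − (-18)·(-5)) + ((-18)·10 − (-8)·(-2)) + ((-8)·4 − 9·10)| = 687, so the area is 687/2.
Along each edge there are gcd(|Δx|,|Δy|)+1 lattice points, so counting each shared vertex once the boundary has gcd(8,10) + gcd(35,1) + gcd(0,3) + gcd(10,12) + gcd(17,6) = 2+1+3+2+1 = 9.
Pick's theorem gives I = A − B/2 + 1 = 687/2 − 9/2 + 1 = 340.

340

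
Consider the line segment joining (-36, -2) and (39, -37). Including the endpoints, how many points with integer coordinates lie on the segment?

The number of lattice points on a segment between lattice points is gcd(|Δx|,|Δy|) + 1 = gcd(75,35) + 1 = 5 + 1 = 6.

6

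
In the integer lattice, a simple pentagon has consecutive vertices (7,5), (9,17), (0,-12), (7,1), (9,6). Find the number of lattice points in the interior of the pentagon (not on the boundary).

The shoelace formula gives twice the area as |[7·17 − 9·5] + [9·(-12) − 0·17] + [0·1 − 7·(-12)] + [7·6 − 9·1] + [9·5 − 7·6]| = 86, so the area is 43.
The number of boundary lattice points is Σ gcd(|Δx|,|Δy|) = gcd(2,12) + gcd(9,29) + gcd(7,13) + gcd(2,5) + gcd(2,1) = 2+1+1+1+1 = 6.
Pick's theorem gives I = A − B/2 + 1 = 43 − 6/2 + 1 = 41.

41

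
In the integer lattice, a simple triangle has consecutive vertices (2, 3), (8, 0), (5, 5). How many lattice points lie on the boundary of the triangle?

The number of boundary lattice points is Σ gcd(|Δx|,|Δy|) = gcd(6,3) + gcd(3,5) + gcd(3,2) = 3+1+1 = 5.

5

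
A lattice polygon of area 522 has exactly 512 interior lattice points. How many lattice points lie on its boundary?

22

Pick's theorem gives A = I + B/2 − 1, so B = 2(A − I + 1) = 2(522 − 512 + 1) = 22.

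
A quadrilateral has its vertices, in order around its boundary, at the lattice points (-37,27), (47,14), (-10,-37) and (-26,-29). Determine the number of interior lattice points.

The shoelace formula gives twice the area as |[(-37)·14 − 47·27] + [47·(-37) − (-10)·14] + [(-10)·(-29) − (-26)·(-37)] + [(-26)·27 − (-37)·(-29)]| = 5833, so the area is 2916.5.
Summing gcd(|Δx|,|Δy|) over the edges gives the boundary count: gcd(84,13) + gcd(57,51) + gcd(16,8) + gcd(11,56) = 1+3+8+1 = 13.
Pick's theorem gives I = A − B/2 + 1 = 2916.5 − 13/2 + 1 = 2911.

2911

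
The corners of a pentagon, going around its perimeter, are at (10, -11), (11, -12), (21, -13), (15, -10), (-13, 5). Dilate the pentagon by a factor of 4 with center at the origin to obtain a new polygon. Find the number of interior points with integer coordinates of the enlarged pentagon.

1051

By the shoelace formula, twice the signed area is |(10·(-12) − 11·(-11)) + (11·(-13) − 21·(-12)) + (21·(-10) − 15·(-13)) + (15·5 − (-13)·(-10)) + ((-13)·(-11) − 10·5)| = 133, so the area is 133/2.
Summing gcd(|Δx|,|Δy|) over the edges gives the boundary count: gcd(1,1) + gcd(10,1) + gcd(6,3) + gcd(28,15) + gcd(23,16) = 1+1+3+1+1 = 7.
Scaling by 4 multiplies the area by 4² = 16 (so the new area is 1064) and multiplies the boundary lattice-point count by 4, giving 28.
By Pick's theorem, the interior count of the dilated polygon is 1064 − 28/2 + 1 = 1051.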